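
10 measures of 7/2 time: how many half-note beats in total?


Reasoning:
Time signature 7/2: the bottom number 2 means the half note gets one count
The top number 7 means 7 half-note beats per measure
Total = 7 × 10 measures
= 70 half-note beats


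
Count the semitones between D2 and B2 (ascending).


Absolute semitone position = octave×12 + chromatic position
D2: 2×12 + 2 = 26
B2: 2×12 + 11 = 35
Difference = 35 - 26 = 9
= 9 semitones


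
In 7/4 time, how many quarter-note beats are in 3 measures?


Step by step:
Time signature 7/4: the bottom number 4 means the quarter note gets one count
The top number 7 means 7 quarter-note beats per measure
Total = 7 × 3 measures
= 21 quarter-note beats


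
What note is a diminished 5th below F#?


Working:
A 5th spans 5 letter names, so from F we land on B
A diminished 5th = 6 semitones below F#
Spell B at that pitch: B#
= B#


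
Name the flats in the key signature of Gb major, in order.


Step by step:
Flat major keys: C(0), F(1), Bb(2), Eb(3), Ab(4), Db(5), Gb(6), Cb(7)
Gb major has 6 flats
Order of flats: Bb Eb Ab Db Gb Cb Fb → first 6: Bb, Eb, Ab, Db, Gb, Cb
= Bb, Eb, Ab, Db, Gb, Cb


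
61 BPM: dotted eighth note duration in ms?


One quarter-note beat = 60000 / BPM = 60000 / 61 ms
Dotted eighth note = 3/4 × quarter note
Duration = 3/4 × 60000 / 61 = 45000 / 61
= 737.7 ms


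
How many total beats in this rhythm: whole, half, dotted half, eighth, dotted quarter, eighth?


Step by step:
Beat values:
  whole = 4 beats
  half = 2 beats
  dotted half = 3 beats
  eighth = 0.5 beats
  dotted quarter = 1.5 beats
  eighth = 0.5 beats
Sum = 4 + 2 + 3 + 0.5 + 1.5 + 0.5
= 11.5 beats


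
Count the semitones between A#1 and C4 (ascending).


Working:
Absolute semitone position = octave×12 + chromatic position
A#1: 1×12 + 10 = 22
C4: 4×12 + 0 = 48
Difference = 48 - 22 = 26
= 26 semitones


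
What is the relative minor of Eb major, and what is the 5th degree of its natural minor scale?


Working:
The relative minor shares the major's key signature and starts on its 6th degree
6th degree = a major 6th above the tonic; a major 6th above Eb is C
→ relative minor of Eb major is C minor
C natural minor scale: C D Eb F G Ab Bb
= C minor; 5th degree = G


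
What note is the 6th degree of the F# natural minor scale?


Natural minor scale pattern: W-H-W-W-H-W-W (2-1-2-2-1-2-2 semitones)
Starting from F#:
  F# + 2 semitones → G#
  G# + 1 semitone → A
  A + 2 semitones → B
  B + 2 semitones → C#
  C# + 1 semitone → D
  D + 2 semitones → E
  E + 2 semitones → F#
Scale: F# G# A B C# D E
Degree 6 = D


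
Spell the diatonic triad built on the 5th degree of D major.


Working:
D major scale: D E F# G A B C#
Diatonic triad on degree 5 stacks scale notes 5, 7, 2: A C# E
A→C# = 4 semitones; A→E = 7 semitones → major triad
= A C# E (major)


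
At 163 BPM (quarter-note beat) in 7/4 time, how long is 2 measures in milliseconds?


Working:
Quarter-note beat duration = 60000 / 163 ms
Beats per measure (7/4) = 7
One measure = 7 × 60000 / 163 = 420000 / 163 ms
2 measures = 2 × 420000 / 163 = 840000 / 163
= 5153.4 ms


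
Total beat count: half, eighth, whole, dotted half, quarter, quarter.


Beat values:
  half = 2 beats
  eighth = 0.5 beats
  whole = 4 beats
  dotted half = 3 beats
  quarter = 1 beat
  quarter = 1 beat
Sum = 2 + 0.5 + 4 + 3 + 1 + 1
= 11.5 beats


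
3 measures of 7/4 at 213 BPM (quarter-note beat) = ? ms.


Solution.
Quarter-note beat duration = 60000 / 213 ms
Beats per measure (7/4) = 7
One measure = 7 × 60000 / 213 = 420000 / 213 ms
3 measures = 3 × 420000 / 213 = 1260000 / 213
= 5915.5 ms


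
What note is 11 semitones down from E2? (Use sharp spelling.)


E2: chromatic position 4 in octave 2 → absolute = 2×12 + 4 = 28
Transpose down 11: 28 - 11 = 17
17 = 1×12 + 5 → F in octave 1
Result = F1


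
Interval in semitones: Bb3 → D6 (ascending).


Solution.
Absolute semitone position = octave×12 + chromatic position
Bb3: 3×12 + 10 = 46
D6: 6×12 + 2 = 74
Difference = 74 - 46 = 28
= 28 semitones


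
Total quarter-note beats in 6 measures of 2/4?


Working:
Time signature 2/4: the bottom number 4 means the quarter note gets one count
The top number 2 means 2 quarter-note beats per measure
Total = 2 × 6 measures
= 12 quarter-note beats


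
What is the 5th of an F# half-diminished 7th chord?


Half-diminished 7th chord = root + minor 3rd + diminished 5th + minor 7th
Seventh chords stack in thirds, so the letter names are F-A-C-E
Root: F#
Minor 3rd above F#: A
Diminished 5th above F#: C
Minor 7th above F#: E
The 5th = C


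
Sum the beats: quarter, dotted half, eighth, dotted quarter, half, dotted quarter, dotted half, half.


Solution.
Beat values:
  quarter = 1 beat
  dotted half = 3 beats
  eighth = 0.5 beats
  dotted quarter = 1.5 beats
  half = 2 beats
  dotted quarter = 1.5 beats
  dotted half = 3 beats
  half = 2 beats
Sum = 1 + 3 + 0.5 + 1.5 + 2 + 1.5 + 3 + 2
= 14.5 beats


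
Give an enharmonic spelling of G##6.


Enharmonic notes sound the same pitch but are spelled with different letter names
G## and A name the same pitch class
= A6


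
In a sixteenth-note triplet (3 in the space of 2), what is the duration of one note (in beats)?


Triplet: 3 notes occupy the space of 2 sixteenth notes
Space = 2 × 1/4 = 1/2 beats
Each triplet note = 1/2 / 3 = 1/6 beats
= 1/6 beats


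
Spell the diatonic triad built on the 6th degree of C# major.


C# major scale: C# D# E# F# G# A# B#
Diatonic triad on degree 6 stacks scale notes 6, 1, 3: A# C# E#
A#→C# = 3 semitones; A#→E# = 7 semitones → minor triad
= A# C# E# (minor)


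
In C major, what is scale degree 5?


Major scale pattern: W-W-H-W-W-W-H (2-2-1-2-2-2-1 semitones)
Starting from C:
  C + 2 semitones → D
  D + 2 semitones → E
  E + 1 semitone → F
  F + 2 semitones → G
  G + 2 semitones → A
  A + 2 semitones → B
  B + 1 semitone → C
Scale: C D E F G A B
Degree 5 = G


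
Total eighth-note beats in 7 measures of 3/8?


Working:
Time signature 3/8: the bottom number 8 means the eighth note gets one count
The top number 3 means 3 eighth-note beats per measure
Total = 3 × 7 measures
= 21 eighth-note beats


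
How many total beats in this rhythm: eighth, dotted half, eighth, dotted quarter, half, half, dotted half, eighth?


Beat values:
  eighth = 0.5 beats
  dotted half = 3 beats
  eighth = 0.5 beats
  dotted quarter = 1.5 beats
  half = 2 beats
  half = 2 beats
  dotted half = 3 beats
  eighth = 0.5 beats
Sum = 0.5 + 3 + 0.5 + 1.5 + 2 + 2 + 3 + 0.5
= 13 beats


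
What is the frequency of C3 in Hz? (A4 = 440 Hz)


Solution.
f = 440 × 2^(n/12) where n = semitones from A4
C3: -21 semitones from A4
f = 440 × 2^(-21/12)
f = 130.81 Hz


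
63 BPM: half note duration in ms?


Solution.
One quarter-note beat = 60000 / BPM = 60000 / 63 ms
Half note = 2 × quarter note
Duration = 2 × 60000 / 63 = 120000 / 63
= 1904.8 ms


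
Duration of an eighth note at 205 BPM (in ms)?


One quarter-note beat = 60000 / BPM = 60000 / 205 ms
Eighth note = 1/2 × quarter note
Duration = 1/2 × 60000 / 205 = 30000 / 205
= 146.3 ms


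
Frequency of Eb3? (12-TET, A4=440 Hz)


Step by step:
f = 440 × 2^(n/12) where n = semitones from A4
Eb3: -18 semitones from A4
f = 440 × 2^(-18/12)
f = 155.56 Hz


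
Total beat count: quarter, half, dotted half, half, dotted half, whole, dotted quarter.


Beat values:
  quarter = 1 beat
  half = 2 beats
  dotted half = 3 beats
  half = 2 beats
  dotted half = 3 beats
  whole = 4 beats
  dotted quarter = 1.5 beats
Sum = 1 + 2 + 3 + 2 + 3 + 4 + 1.5
= 16.5 beats


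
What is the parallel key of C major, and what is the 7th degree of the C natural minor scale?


Step by step:
Parallel keys share the same tonic but differ in mode
C major → parallel is C minor
C natural minor scale: C D Eb F G Ab Bb
= C minor; 7th degree = Bb


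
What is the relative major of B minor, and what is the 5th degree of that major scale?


Solution.
The relative major shares the key signature and is a minor 3rd above the minor tonic
A minor 3rd above B is D
→ relative major of B minor is D major
D major scale: D E F# G A B C#
= D major; 5th degree = A


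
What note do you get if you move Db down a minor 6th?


Solution.
minor 6th: 6 letter names, 8 semitones
Letter: D - 5 → F
Pitch: Db - 8 semitones, spelled as an F → F
= F


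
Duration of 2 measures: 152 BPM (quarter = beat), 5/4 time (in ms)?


Let's work it out.
Quarter-note beat duration = 60000 / 152 ms
Beats per measure (5/4) = 5
One measure = 5 × 60000 / 152 = 300000 / 152 ms
2 measures = 2 × 300000 / 152 = 600000 / 152
= 3947.4 ms


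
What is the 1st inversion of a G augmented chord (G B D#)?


Working:
Root position: G B D#
1st inversion: move root up an octave
Bass note: B
Notes (bottom to top) = B D# G


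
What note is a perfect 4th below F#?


Reasoning:
A 4th spans 4 letter names, so from F we land on C
A perfect 4th = 5 semitones below F#
Spell C at that pitch: C#
= C#


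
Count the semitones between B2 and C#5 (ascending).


Reasoning:
Absolute semitone position = octave×12 + chromatic position
B2: 2×12 + 11 = 35
C#5: 5×12 + 1 = 61
Difference = 61 - 35 = 26
= 26 semitones


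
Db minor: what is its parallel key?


Parallel keys share the same tonic but differ in mode
Db minor → parallel is Db major
= Db major


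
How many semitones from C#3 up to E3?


Absolute semitone position = octave×12 + chromatic position
C#3: 3×12 + 1 = 37
E3: 3×12 + 4 = 40
Difference = 40 - 37 = 3
= 3 semitones


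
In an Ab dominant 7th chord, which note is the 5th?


Let's work it out.
Dominant 7th chord = root + major 3rd + perfect 5th + minor 7th
Seventh chords stack in thirds, so the letter names are A-C-E-G
Root: Ab
Major 3rd above Ab: C
Perfect 5th above Ab: Eb
Minor 7th above Ab: Gb
The 5th = Eb


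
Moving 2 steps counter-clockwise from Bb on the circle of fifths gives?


Each counter-clockwise step moves down a perfect 5th (= up a perfect 4th)
From Bb: Bb → Eb → Ab
= Ab


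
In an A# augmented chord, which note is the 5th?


Step by step:
Augmented triad = root + major 3rd (4 semitones) + augmented 5th (8 semitones)
A triad on A# stacks thirds, so the chord tones use letter names A-C-E
Root: A#
Major 3rd above A#: C##
Augmented 5th above A#: E##
The 5th = E##


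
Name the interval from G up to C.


Let's work it out.
Letter names: G → C spans 4 letter names → a 4th
Semitones: G → C = 5 half-steps
A 4th of 5 semitones is a perfect 4th
= perfect 4th


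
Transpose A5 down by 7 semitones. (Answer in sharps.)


Step by step:
A5: chromatic position 9 in octave 5 → absolute = 5×12 + 9 = 69
Transpose down 7: 69 - 7 = 62
62 = 5×12 + 2 → D in octave 5
Result = D5


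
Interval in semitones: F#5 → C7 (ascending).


Absolute semitone position = octave×12 + chromatic position
F#5: 5×12 + 6 = 66
C7: 7×12 + 0 = 84
Difference = 84 - 66 = 18
= 18 semitones


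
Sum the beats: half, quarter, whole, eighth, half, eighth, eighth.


Step by step:
Beat values:
  half = 2 beats
  quarter = 1 beat
  whole = 4 beats
  eighth = 0.5 beats
  half = 2 beats
  eighth = 0.5 beats
  eighth = 0.5 beats
Sum = 2 + 1 + 4 + 0.5 + 2 + 0.5 + 0.5
= 10.5 beats


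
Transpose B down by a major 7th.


major 7th: 7 letter names, 11 semitones
Letter: B - 6 → C
Pitch: B - 11 semitones, spelled as a C → C
= C


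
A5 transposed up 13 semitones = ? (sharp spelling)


A5: chromatic position 9 in octave 5 → absolute = 5×12 + 9 = 69
Transpose up 13: 69 + 13 = 82
82 = 6×12 + 10 → A# in octave 6
Result = A#6


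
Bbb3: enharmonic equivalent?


Working:
Enharmonic notes sound the same pitch but are spelled with different letter names
Bbb and A name the same pitch class
= A3


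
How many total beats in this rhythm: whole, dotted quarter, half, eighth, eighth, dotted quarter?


Step by step:
Beat values:
  whole = 4 beats
  dotted quarter = 1.5 beats
  half = 2 beats
  eighth = 0.5 beats
  eighth = 0.5 beats
  dotted quarter = 1.5 beats
Sum = 4 + 1.5 + 2 + 0.5 + 0.5 + 1.5
= 10 beats


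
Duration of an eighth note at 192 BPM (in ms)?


Working:
One quarter-note beat = 60000 / BPM = 60000 / 192 ms
Eighth note = 1/2 × quarter note
Duration = 1/2 × 60000 / 192 = 30000 / 192
= 156.2 ms


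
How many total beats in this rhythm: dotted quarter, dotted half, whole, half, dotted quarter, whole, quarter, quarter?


Let's work it out.
Beat values:
  dotted quarter = 1.5 beats
  dotted half = 3 beats
  whole = 4 beats
  half = 2 beats
  dotted quarter = 1.5 beats
  whole = 4 beats
  quarter = 1 beat
  quarter = 1 beat
Sum = 1.5 + 3 + 4 + 2 + 1.5 + 4 + 1 + 1
= 18 beats


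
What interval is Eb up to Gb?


Letter names: E → G spans 3 letter names → a 3rd
Semitones: Eb → Gb = 3 half-steps
A 3rd of 3 semitones is a minor 3rd
= minor 3rd


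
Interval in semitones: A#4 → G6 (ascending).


Working:
Absolute semitone position = octave×12 + chromatic position
A#4: 4×12 + 10 = 58
G6: 6×12 + 7 = 79
Difference = 79 - 58 = 21
= 21 semitones


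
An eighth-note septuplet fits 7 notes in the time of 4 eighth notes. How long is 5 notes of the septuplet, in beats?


Step by step:
Septuplet: 7 notes occupy the space of 4 eighth notes
Space = 4 × 1/2 = 2 beats
Each septuplet note = 2 / 7 = 2/7 beats
5 notes = 5 × 2/7 = 10/7
= 10/7 beats


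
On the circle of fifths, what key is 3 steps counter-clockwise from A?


Solution.
Each counter-clockwise step moves down a perfect 5th (= up a perfect 4th)
From A: A → D → G → C
= C


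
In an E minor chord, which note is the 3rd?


Reasoning:
Minor triad = root + minor 3rd (3 semitones) + perfect 5th (7 semitones)
A triad on E stacks thirds, so the chord tones use letter names E-G-B
Root: E
Minor 3rd above E: G
Perfect 5th above E: B
The 3rd = G


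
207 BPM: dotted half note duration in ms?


Let's work it out.
One quarter-note beat = 60000 / BPM = 60000 / 207 ms
Dotted half note = 3 × quarter note
Duration = 3 × 60000 / 207 = 180000 / 207
= 869.6 ms


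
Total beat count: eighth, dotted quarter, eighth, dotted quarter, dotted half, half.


Beat values:
  eighth = 0.5 beats
  dotted quarter = 1.5 beats
  eighth = 0.5 beats
  dotted quarter = 1.5 beats
  dotted half = 3 beats
  half = 2 beats
Sum = 0.5 + 1.5 + 0.5 + 1.5 + 3 + 2
= 9 beats


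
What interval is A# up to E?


Let's work it out.
Letter names: A → E spans 5 letter names → a 5th
Semitones: A# → E = 6 half-steps
A 5th of 6 semitones is a diminished 5th
= diminished 5th


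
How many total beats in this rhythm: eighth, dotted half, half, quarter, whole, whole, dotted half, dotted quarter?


Working:
Beat values:
  eighth = 0.5 beats
  dotted half = 3 beats
  half = 2 beats
  quarter = 1 beat
  whole = 4 beats
  whole = 4 beats
  dotted half = 3 beats
  dotted quarter = 1.5 beats
Sum = 0.5 + 3 + 2 + 1 + 4 + 4 + 3 + 1.5
= 19 beats


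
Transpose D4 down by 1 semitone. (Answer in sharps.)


Working:
D4: chromatic position 2 in octave 4 → absolute = 4×12 + 2 = 50
Transpose down 1: 50 - 1 = 49
49 = 4×12 + 1 → C# in octave 4
Result = C#4


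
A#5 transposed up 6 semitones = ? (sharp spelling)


A#5: chromatic position 10 in octave 5 → absolute = 5×12 + 10 = 70
Transpose up 6: 70 + 6 = 76
76 = 6×12 + 4 → E in octave 6
Result = E6


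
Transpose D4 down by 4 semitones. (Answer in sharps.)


Step by step:
D4: chromatic position 2 in octave 4 → absolute = 4×12 + 2 = 50
Transpose down 4: 50 - 4 = 46
46 = 3×12 + 10 → A# in octave 3
Result = A#3


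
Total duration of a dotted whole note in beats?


Solution.
Base whole note = 4 beats
Dot 1 adds half the previous value: +2
One dotted whole = 4 + 2 = 6
= 6 beats


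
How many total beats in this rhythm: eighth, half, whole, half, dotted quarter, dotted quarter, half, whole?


Reasoning:
Beat values:
  eighth = 0.5 beats
  half = 2 beats
  whole = 4 beats
  half = 2 beats
  dotted quarter = 1.5 beats
  dotted quarter = 1.5 beats
  half = 2 beats
  whole = 4 beats
Sum = 0.5 + 2 + 4 + 2 + 1.5 + 1.5 + 2 + 4
= 17.5 beats


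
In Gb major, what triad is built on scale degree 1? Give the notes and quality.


Reasoning:
Gb major scale: Gb Ab Bb Cb Db Eb F
Diatonic triad on degree 1 stacks scale notes 1, 3, 5: Gb Bb Db
Gb→Bb = 4 semitones; Gb→Db = 7 semitones → major triad
= Gb Bb Db (major)


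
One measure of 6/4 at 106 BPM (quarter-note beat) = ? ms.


Solution.
Quarter-note beat duration = 60000 / 106 ms
Beats per measure (6/4) = 6
One measure = 6 × 60000 / 106 = 360000 / 106 ms
= 3396.2 ms


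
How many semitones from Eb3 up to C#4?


Let's work it out.
Absolute semitone position = octave×12 + chromatic position
Eb3: 3×12 + 3 = 39
C#4: 4×12 + 1 = 49
Difference = 49 - 39 = 10
= 10 semitones


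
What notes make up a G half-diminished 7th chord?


Reasoning:
Half-diminished 7th chord = root + minor 3rd + diminished 5th + minor 7th
Seventh chords stack in thirds, so the letter names are G-B-D-F
Root: G
Minor 3rd above G: Bb
Diminished 5th above G: Db
Minor 7th above G: F
Chord = G Bb Db F


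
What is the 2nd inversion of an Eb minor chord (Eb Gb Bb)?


Reasoning:
Root position: Eb Gb Bb
2nd inversion: move root and 3rd up an octave
Bass note: Bb
Notes (bottom to top) = Bb Eb Gb


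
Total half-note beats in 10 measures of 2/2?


Working:
Time signature 2/2: the bottom number 2 means the half note gets one count
The top number 2 means 2 half-note beats per measure
Total = 2 × 10 measures
= 20 half-note beats


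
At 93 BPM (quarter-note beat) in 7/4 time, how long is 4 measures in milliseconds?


Reasoning:
Quarter-note beat duration = 60000 / 93 ms
Beats per measure (7/4) = 7
One measure = 7 × 60000 / 93 = 420000 / 93 ms
4 measures = 4 × 420000 / 93 = 1680000 / 93
= 18064.5 ms


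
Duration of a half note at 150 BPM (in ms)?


Step by step:
One quarter-note beat = 60000 / BPM = 60000 / 150 ms
Half note = 2 × quarter note
Duration = 2 × 60000 / 150 = 120000 / 150
= 800.0 ms


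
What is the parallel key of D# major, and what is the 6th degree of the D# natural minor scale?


Reasoning:
Parallel keys share the same tonic but differ in mode
D# major → parallel is D# minor
D# natural minor scale: D# E# F# G# A# B C#
= D# minor; 6th degree = B


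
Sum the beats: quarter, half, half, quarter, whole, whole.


Let's work it out.
Beat values:
  quarter = 1 beat
  half = 2 beats
  half = 2 beats
  quarter = 1 beat
  whole = 4 beats
  whole = 4 beats
Sum = 1 + 2 + 2 + 1 + 4 + 4
= 14 beats


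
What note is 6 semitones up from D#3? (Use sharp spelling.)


D#3: chromatic position 3 in octave 3 → absolute = 3×12 + 3 = 39
Transpose up 6: 39 + 6 = 45
45 = 3×12 + 9 → A in octave 3
Result = A3


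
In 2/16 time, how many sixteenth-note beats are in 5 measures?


Solution.
Time signature 2/16: the bottom number 16 means the sixteenth note gets one count
The top number 2 means 2 sixteenth-note beats per measure
Total = 2 × 5 measures
= 10 sixteenth-note beats


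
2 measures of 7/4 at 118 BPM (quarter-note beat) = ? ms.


Quarter-note beat duration = 60000 / 118 ms
Beats per measure (7/4) = 7
One measure = 7 × 60000 / 118 = 420000 / 118 ms
2 measures = 2 × 420000 / 118 = 840000 / 118
= 7118.6 ms


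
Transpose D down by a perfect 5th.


perfect 5th: 5 letter names, 7 semitones
Letter: D - 4 → G
Pitch: D - 7 semitones, spelled as a G → G
= G


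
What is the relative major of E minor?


Let's work it out.
The relative major shares the key signature and is a minor 3rd above the minor tonic
A minor 3rd above E is G
→ relative major of E minor is G major
= G major


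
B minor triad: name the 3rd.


Minor triad = root + minor 3rd (3 semitones) + perfect 5th (7 semitones)
A triad on B stacks thirds, so the chord tones use letter names B-D-F
Root: B
Minor 3rd above B: D
Perfect 5th above B: F#
The 3rd = D


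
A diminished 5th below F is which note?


Let's work it out.
A 5th spans 5 letter names, so from F we land on B
A diminished 5th = 6 semitones below F
Spell B at that pitch: B
= B


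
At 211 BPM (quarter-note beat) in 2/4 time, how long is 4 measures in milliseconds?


Reasoning:
Quarter-note beat duration = 60000 / 211 ms
Beats per measure (2/4) = 2
One measure = 2 × 60000 / 211 = 120000 / 211 ms
4 measures = 4 × 120000 / 211 = 480000 / 211
= 2274.9 ms


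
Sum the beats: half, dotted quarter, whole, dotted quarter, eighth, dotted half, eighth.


Beat values:
  half = 2 beats
  dotted quarter = 1.5 beats
  whole = 4 beats
  dotted quarter = 1.5 beats
  eighth = 0.5 beats
  dotted half = 3 beats
  eighth = 0.5 beats
Sum = 2 + 1.5 + 4 + 1.5 + 0.5 + 3 + 0.5
= 13 beats


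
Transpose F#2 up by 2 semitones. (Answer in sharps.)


Solution.
F#2: chromatic position 6 in octave 2 → absolute = 2×12 + 6 = 30
Transpose up 2: 30 + 2 = 32
32 = 2×12 + 8 → G# in octave 2
Result = G#2


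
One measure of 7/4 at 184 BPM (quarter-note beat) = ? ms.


Quarter-note beat duration = 60000 / 184 ms
Beats per measure (7/4) = 7
One measure = 7 × 60000 / 184 = 420000 / 184 ms
= 2282.6 ms


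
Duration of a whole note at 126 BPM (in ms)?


Reasoning:
One quarter-note beat = 60000 / BPM = 60000 / 126 ms
Whole note = 4 × quarter note
Duration = 4 × 60000 / 126 = 240000 / 126
= 1904.8 ms


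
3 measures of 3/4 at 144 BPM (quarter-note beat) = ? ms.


Reasoning:
Quarter-note beat duration = 60000 / 144 ms
Beats per measure (3/4) = 3
One measure = 3 × 60000 / 144 = 180000 / 144 ms
3 measures = 3 × 180000 / 144 = 540000 / 144
= 3750.0 ms


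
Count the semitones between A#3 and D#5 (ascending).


Solution.
Absolute semitone position = octave×12 + chromatic position
A#3: 3×12 + 10 = 46
D#5: 5×12 + 3 = 63
Difference = 63 - 46 = 17
= 17 semitones


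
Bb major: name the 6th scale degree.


Reasoning:
Major scale pattern: W-W-H-W-W-W-H (2-2-1-2-2-2-1 semitones)
Starting from Bb:
  Bb + 2 semitones → C
  C + 2 semitones → D
  D + 1 semitone → Eb
  Eb + 2 semitones → F
  F + 2 semitones → G
  G + 2 semitones → A
  A + 1 semitone → Bb
Scale: Bb C D Eb F G A
Degree 6 = G


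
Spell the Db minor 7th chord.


Solution.
Minor 7th chord = root + minor 3rd + perfect 5th + minor 7th
Seventh chords stack in thirds, so the letter names are D-F-A-C
Root: Db
Minor 3rd above Db: Fb
Perfect 5th above Db: Ab
Minor 7th above Db: Cb
Chord = Db Fb Ab Cb


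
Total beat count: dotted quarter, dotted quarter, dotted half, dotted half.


Step by step:
Beat values:
  dotted quarter = 1.5 beats
  dotted quarter = 1.5 beats
  dotted half = 3 beats
  dotted half = 3 beats
Sum = 1.5 + 1.5 + 3 + 3
= 9 beats


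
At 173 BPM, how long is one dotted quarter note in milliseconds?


Let's work it out.
One quarter-note beat = 60000 / BPM = 60000 / 173 ms
Dotted quarter note = 3/2 × quarter note
Duration = 3/2 × 60000 / 173 = 90000 / 173
= 520.2 ms


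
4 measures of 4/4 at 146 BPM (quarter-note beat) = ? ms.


Reasoning:
Quarter-note beat duration = 60000 / 146 ms
Beats per measure (4/4) = 4
One measure = 4 × 60000 / 146 = 240000 / 146 ms
4 measures = 4 × 240000 / 146 = 960000 / 146
= 6575.3 ms


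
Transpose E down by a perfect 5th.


Let's work it out.
perfect 5th: 5 letter names, 7 semitones
Letter: E - 4 → A
Pitch: E - 7 semitones, spelled as an A → A
= A


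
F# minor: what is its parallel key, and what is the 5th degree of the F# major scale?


Let's work it out.
Parallel keys share the same tonic but differ in mode
F# minor → parallel is F# major
F# major scale: F# G# A# B C# D# E#
= F# major; 5th degree = C#


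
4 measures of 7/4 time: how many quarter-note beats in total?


Reasoning:
Time signature 7/4: the bottom number 4 means the quarter note gets one count
The top number 7 means 7 quarter-note beats per measure
Total = 7 × 4 measures
= 28 quarter-note beats


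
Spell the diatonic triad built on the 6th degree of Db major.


Reasoning:
Db major scale: Db Eb F Gb Ab Bb C
Diatonic triad on degree 6 stacks scale notes 6, 1, 3: Bb Db F
Bb→Db = 3 semitones; Bb→F = 7 semitones → minor triad
= Bb Db F (minor)


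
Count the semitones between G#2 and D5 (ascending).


Let's work it out.
Absolute semitone position = octave×12 + chromatic position
G#2: 2×12 + 8 = 32
D5: 5×12 + 2 = 62
Difference = 62 - 32 = 30
= 30 semitones


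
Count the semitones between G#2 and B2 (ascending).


Reasoning:
Absolute semitone position = octave×12 + chromatic position
G#2: 2×12 + 8 = 32
B2: 2×12 + 11 = 35
Difference = 35 - 32 = 3
= 3 semitones


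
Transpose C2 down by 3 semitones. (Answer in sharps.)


Solution.
C2: chromatic position 0 in octave 2 → absolute = 2×12 + 0 = 24
Transpose down 3: 24 - 3 = 21
21 = 1×12 + 9 → A in octave 1
Result = A1


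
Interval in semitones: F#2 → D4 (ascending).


Working:
Absolute semitone position = octave×12 + chromatic position
F#2: 2×12 + 6 = 30
D4: 4×12 + 2 = 50
Difference = 50 - 30 = 20
= 20 semitones


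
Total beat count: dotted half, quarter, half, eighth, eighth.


Let's work it out.
Beat values:
  dotted half = 3 beats
  quarter = 1 beat
  half = 2 beats
  eighth = 0.5 beats
  eighth = 0.5 beats
Sum = 3 + 1 + 2 + 0.5 + 0.5
= 7 beats


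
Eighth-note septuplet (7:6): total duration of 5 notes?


Let's work it out.
Septuplet: 7 notes occupy the space of 6 eighth notes
Space = 6 × 1/2 = 3 beats
Each septuplet note = 3 / 7 = 3/7 beats
5 notes = 5 × 3/7 = 15/7
= 15/7 beats


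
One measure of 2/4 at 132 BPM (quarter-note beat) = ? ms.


Working:
Quarter-note beat duration = 60000 / 132 ms
Beats per measure (2/4) = 2
One measure = 2 × 60000 / 132 = 120000 / 132 ms
= 909.1 ms


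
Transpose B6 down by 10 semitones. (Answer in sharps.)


B6: chromatic position 11 in octave 6 → absolute = 6×12 + 11 = 83
Transpose down 10: 83 - 10 = 73
73 = 6×12 + 1 → C# in octave 6
Result = C#6


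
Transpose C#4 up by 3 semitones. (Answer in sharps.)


Working:
C#4: chromatic position 1 in octave 4 → absolute = 4×12 + 1 = 49
Transpose up 3: 49 + 3 = 52
52 = 4×12 + 4 → E in octave 4
Result = E4


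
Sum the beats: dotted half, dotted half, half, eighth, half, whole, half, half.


Working:
Beat values:
  dotted half = 3 beats
  dotted half = 3 beats
  half = 2 beats
  eighth = 0.5 beats
  half = 2 beats
  whole = 4 beats
  half = 2 beats
  half = 2 beats
Sum = 3 + 3 + 2 + 0.5 + 2 + 4 + 2 + 2
= 18.5 beats


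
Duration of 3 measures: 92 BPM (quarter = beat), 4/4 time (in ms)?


Working:
Quarter-note beat duration = 60000 / 92 ms
Beats per measure (4/4) = 4
One measure = 4 × 60000 / 92 = 240000 / 92 ms
3 measures = 3 × 240000 / 92 = 720000 / 92
= 7826.1 ms


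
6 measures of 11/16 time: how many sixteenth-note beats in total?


Step by step:
Time signature 11/16: the bottom number 16 means the sixteenth note gets one count
The top number 11 means 11 sixteenth-note beats per measure
Total = 11 × 6 measures
= 66 sixteenth-note beats


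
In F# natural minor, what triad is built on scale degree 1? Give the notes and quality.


Let's work it out.
F# natural minor scale: F# G# A B C# D E
Diatonic triad on degree 1 stacks scale notes 1, 3, 5: F# A C#
F#→A = 3 semitones; F#→C# = 7 semitones → minor triad
= F# A C# (minor)


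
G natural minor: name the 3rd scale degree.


Working:
Natural minor scale pattern: W-H-W-W-H-W-W (2-1-2-2-1-2-2 semitones)
Starting from G:
  G + 2 semitones → A
  A + 1 semitone → Bb
  Bb + 2 semitones → C
  C + 2 semitones → D
  D + 1 semitone → Eb
  Eb + 2 semitones → F
  F + 2 semitones → G
Scale: G A Bb C D Eb F
Degree 3 = Bb


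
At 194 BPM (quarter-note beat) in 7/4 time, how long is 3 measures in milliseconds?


Reasoning:
Quarter-note beat duration = 60000 / 194 ms
Beats per measure (7/4) = 7
One measure = 7 × 60000 / 194 = 420000 / 194 ms
3 measures = 3 × 420000 / 194 = 1260000 / 194
= 6494.8 ms


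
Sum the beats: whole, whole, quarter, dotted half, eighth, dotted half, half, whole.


Reasoning:
Beat values:
  whole = 4 beats
  whole = 4 beats
  quarter = 1 beat
  dotted half = 3 beats
  eighth = 0.5 beats
  dotted half = 3 beats
  half = 2 beats
  whole = 4 beats
Sum = 4 + 4 + 1 + 3 + 0.5 + 3 + 2 + 4
= 21.5 beats


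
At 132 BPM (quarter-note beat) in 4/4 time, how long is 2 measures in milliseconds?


Solution.
Quarter-note beat duration = 60000 / 132 ms
Beats per measure (4/4) = 4
One measure = 4 × 60000 / 132 = 240000 / 132 ms
2 measures = 2 × 240000 / 132 = 480000 / 132
= 3636.4 ms


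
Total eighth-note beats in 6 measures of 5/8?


Reasoning:
Time signature 5/8: the bottom number 8 means the eighth note gets one count
The top number 5 means 5 eighth-note beats per measure
Total = 5 × 6 measures
= 30 eighth-note beats


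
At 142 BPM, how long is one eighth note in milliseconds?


One quarter-note beat = 60000 / BPM = 60000 / 142 ms
Eighth note = 1/2 × quarter note
Duration = 1/2 × 60000 / 142 = 30000 / 142
= 211.3 ms


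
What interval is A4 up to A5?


Working:
Letter names: A → A spans 8 letter names → an octave
Semitones: A4 → A5 = 12 half-steps
An octave of 12 semitones is a perfect octave
= perfect octave


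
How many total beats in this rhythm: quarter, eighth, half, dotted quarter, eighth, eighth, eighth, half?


Beat values:
  quarter = 1 beat
  eighth = 0.5 beats
  half = 2 beats
  dotted quarter = 1.5 beats
  eighth = 0.5 beats
  eighth = 0.5 beats
  eighth = 0.5 beats
  half = 2 beats
Sum = 1 + 0.5 + 2 + 1.5 + 0.5 + 0.5 + 0.5 + 2
= 8.5 beats


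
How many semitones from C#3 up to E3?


Solution.
Absolute semitone position = octave×12 + chromatic position
C#3: 3×12 + 1 = 37
E3: 3×12 + 4 = 40
Difference = 40 - 37 = 3
= 3 semitones


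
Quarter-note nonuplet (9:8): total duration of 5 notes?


Nonuplet: 9 notes occupy the space of 8 quarter notes
Space = 8 × 1 = 8 beats
Each nonuplet note = 8 / 9 = 8/9 beats
5 notes = 5 × 8/9 = 40/9
= 40/9 beats


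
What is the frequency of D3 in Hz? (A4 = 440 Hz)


f = 440 × 2^(n/12) where n = semitones from A4
D3: -19 semitones from A4
f = 440 × 2^(-19/12)
f = 146.83 Hz


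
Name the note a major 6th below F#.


Working:
A 6th spans 6 letter names, so from F we land on A
A major 6th = 9 semitones below F#
Spell A at that pitch: A
= A


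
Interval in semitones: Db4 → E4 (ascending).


Working:
Absolute semitone position = octave×12 + chromatic position
Db4: 4×12 + 1 = 49
E4: 4×12 + 4 = 52
Difference = 52 - 49 = 3
= 3 semitones


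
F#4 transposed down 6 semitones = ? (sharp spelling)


Solution.
F#4: chromatic position 6 in octave 4 → absolute = 4×12 + 6 = 54
Transpose down 6: 54 - 6 = 48
48 = 4×12 + 0 → C in octave 4
Result = C4


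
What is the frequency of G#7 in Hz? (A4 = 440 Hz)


f = 440 × 2^(n/12) where n = semitones from A4
G#7: 35 semitones from A4
f = 440 × 2^(35/12)
f = 3322.44 Hz


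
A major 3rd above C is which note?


Solution.
A 3rd spans 3 letter names, so from C we land on E
A major 3rd = 4 semitones above C
Spell E at that pitch: E
= E


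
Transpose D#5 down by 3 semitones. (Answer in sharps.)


Solution.
D#5: chromatic position 3 in octave 5 → absolute = 5×12 + 3 = 63
Transpose down 3: 63 - 3 = 60
60 = 5×12 + 0 → C in octave 5
Result = C5


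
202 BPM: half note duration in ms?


Solution.
One quarter-note beat = 60000 / BPM = 60000 / 202 ms
Half note = 2 × quarter note
Duration = 2 × 60000 / 202 = 120000 / 202
= 594.1 ms


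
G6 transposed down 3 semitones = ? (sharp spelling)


Step by step:
G6: chromatic position 7 in octave 6 → absolute = 6×12 + 7 = 79
Transpose down 3: 79 - 3 = 76
76 = 6×12 + 4 → E in octave 6
Result = E6


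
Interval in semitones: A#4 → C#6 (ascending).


Working:
Absolute semitone position = octave×12 + chromatic position
A#4: 4×12 + 10 = 58
C#6: 6×12 + 1 = 73
Difference = 73 - 58 = 15
= 15 semitones


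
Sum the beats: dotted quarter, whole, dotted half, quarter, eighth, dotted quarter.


Solution.
Beat values:
  dotted quarter = 1.5 beats
  whole = 4 beats
  dotted half = 3 beats
  quarter = 1 beat
  eighth = 0.5 beats
  dotted quarter = 1.5 beats
Sum = 1.5 + 4 + 3 + 1 + 0.5 + 1.5
= 11.5 beats


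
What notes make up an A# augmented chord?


Let's work it out.
Augmented triad = root + major 3rd (4 semitones) + augmented 5th (8 semitones)
A triad on A# stacks thirds, so the chord tones use letter names A-C-E
Root: A#
Major 3rd above A#: C##
Augmented 5th above A#: E##
Chord = A# C## E##


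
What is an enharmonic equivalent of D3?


Enharmonic notes sound the same pitch but are spelled with different letter names
D and Ebb name the same pitch class
= Ebb3


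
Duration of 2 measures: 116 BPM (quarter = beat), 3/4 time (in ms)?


Working:
Quarter-note beat duration = 60000 / 116 ms
Beats per measure (3/4) = 3
One measure = 3 × 60000 / 116 = 180000 / 116 ms
2 measures = 2 × 180000 / 116 = 360000 / 116
= 3103.4 ms


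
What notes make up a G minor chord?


Minor triad = root + minor 3rd (3 semitones) + perfect 5th (7 semitones)
A triad on G stacks thirds, so the chord tones use letter names G-B-D
Root: G
Minor 3rd above G: Bb
Perfect 5th above G: D
Chord = G Bb D


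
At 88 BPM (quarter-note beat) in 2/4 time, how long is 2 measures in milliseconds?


Step by step:
Quarter-note beat duration = 60000 / 88 ms
Beats per measure (2/4) = 2
One measure = 2 × 60000 / 88 = 120000 / 88 ms
2 measures = 2 × 120000 / 88 = 240000 / 88
= 2727.3 ms


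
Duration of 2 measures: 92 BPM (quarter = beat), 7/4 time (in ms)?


Reasoning:
Quarter-note beat duration = 60000 / 92 ms
Beats per measure (7/4) = 7
One measure = 7 × 60000 / 92 = 420000 / 92 ms
2 measures = 2 × 420000 / 92 = 840000 / 92
= 9130.4 ms


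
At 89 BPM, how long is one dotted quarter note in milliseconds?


Reasoning:
One quarter-note beat = 60000 / BPM = 60000 / 89 ms
Dotted quarter note = 3/2 × quarter note
Duration = 3/2 × 60000 / 89 = 90000 / 89
= 1011.2 ms


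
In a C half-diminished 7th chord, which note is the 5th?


Half-diminished 7th chord = root + minor 3rd + diminished 5th + minor 7th
Seventh chords stack in thirds, so the letter names are C-E-G-B
Root: C
Minor 3rd above C: Eb
Diminished 5th above C: Gb
Minor 7th above C: Bb
The 5th = Gb


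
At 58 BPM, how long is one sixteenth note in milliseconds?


One quarter-note beat = 60000 / BPM = 60000 / 58 ms
Sixteenth note = 1/4 × quarter note
Duration = 1/4 × 60000 / 58 = 15000 / 58
= 258.6 ms


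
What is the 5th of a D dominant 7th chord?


Dominant 7th chord = root + major 3rd + perfect 5th + minor 7th
Seventh chords stack in thirds, so the letter names are D-F-A-C
Root: D
Major 3rd above D: F#
Perfect 5th above D: A
Minor 7th above D: C
The 5th = A


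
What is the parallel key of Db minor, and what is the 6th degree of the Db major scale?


Working:
Parallel keys share the same tonic but differ in mode
Db minor → parallel is Db major
Db major scale: Db Eb F Gb Ab Bb C
= Db major; 6th degree = Bb


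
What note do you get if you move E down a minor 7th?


minor 7th: 7 letter names, 10 semitones
Letter: E - 6 → F
Pitch: E - 10 semitones, spelled as an F → F#
= F#


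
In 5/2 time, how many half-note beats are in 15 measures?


Solution.
Time signature 5/2: the bottom number 2 means the half note gets one count
The top number 5 means 5 half-note beats per measure
Total = 5 × 15 measures
= 75 half-note beats


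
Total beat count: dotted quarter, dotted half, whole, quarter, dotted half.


Let's work it out.
Beat values:
  dotted quarter = 1.5 beats
  dotted half = 3 beats
  whole = 4 beats
  quarter = 1 beat
  dotted half = 3 beats
Sum = 1.5 + 3 + 4 + 1 + 3
= 12.5 beats


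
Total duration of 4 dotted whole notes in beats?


Base whole note = 4 beats
Dot 1 adds half the previous value: +2
One dotted whole = 4 + 2 = 6
4 of them = 4 × 6 = 24
= 24 beats


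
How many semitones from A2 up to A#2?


Absolute semitone position = octave×12 + chromatic position
A2: 2×12 + 9 = 33
A#2: 2×12 + 10 = 34
Difference = 34 - 33 = 1
= 1 semitone


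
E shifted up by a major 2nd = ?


Solution.
major 2nd: 2 letter names, 2 semitones
Letter: E + 1 → F
Pitch: E + 2 semitones, spelled as an F → F#
= F#


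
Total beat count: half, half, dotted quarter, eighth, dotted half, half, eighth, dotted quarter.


Beat values:
  half = 2 beats
  half = 2 beats
  dotted quarter = 1.5 beats
  eighth = 0.5 beats
  dotted half = 3 beats
  half = 2 beats
  eighth = 0.5 beats
  dotted quarter = 1.5 beats
Sum = 2 + 2 + 1.5 + 0.5 + 3 + 2 + 0.5 + 1.5
= 13 beats


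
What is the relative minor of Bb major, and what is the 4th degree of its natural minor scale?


Solution.
The relative minor shares the major's key signature and starts on its 6th degree
6th degree = a major 6th above the tonic; a major 6th above Bb is G
→ relative minor of Bb major is G minor
G natural minor scale: G A Bb C D Eb F
= G minor; 4th degree = C


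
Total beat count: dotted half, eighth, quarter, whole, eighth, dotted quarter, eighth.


Step by step:
Beat values:
  dotted half = 3 beats
  eighth = 0.5 beats
  quarter = 1 beat
  whole = 4 beats
  eighth = 0.5 beats
  dotted quarter = 1.5 beats
  eighth = 0.5 beats
Sum = 3 + 0.5 + 1 + 4 + 0.5 + 1.5 + 0.5
= 11 beats


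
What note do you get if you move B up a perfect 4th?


Let's work it out.
perfect 4th: 4 letter names, 5 semitones
Letter: B + 3 → E
Pitch: B + 5 semitones, spelled as an E → E
= E


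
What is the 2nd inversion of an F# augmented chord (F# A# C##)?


Root position: F# A# C##
2nd inversion: move root and 3rd up an octave
Bass note: C##
Notes (bottom to top) = C## F# A#


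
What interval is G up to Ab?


Reasoning:
Letter names: G → A spans 2 letter names → a 2nd
Semitones: G → Ab = 1 half-step
A 2nd of 1 semitone is a minor 2nd
= minor 2nd


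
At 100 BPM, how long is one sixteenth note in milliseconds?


Working:
One quarter-note beat = 60000 / BPM = 60000 / 100 ms
Sixteenth note = 1/4 × quarter note
Duration = 1/4 × 60000 / 100 = 15000 / 100
= 150.0 ms


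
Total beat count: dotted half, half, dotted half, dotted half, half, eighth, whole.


Step by step:
Beat values:
  dotted half = 3 beats
  half = 2 beats
  dotted half = 3 beats
  dotted half = 3 beats
  half = 2 beats
  eighth = 0.5 beats
  whole = 4 beats
Sum = 3 + 2 + 3 + 3 + 2 + 0.5 + 4
= 17.5 beats


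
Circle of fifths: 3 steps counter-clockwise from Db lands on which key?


Each counter-clockwise step moves down a perfect 5th (= up a perfect 4th)
From Db: Db → F#/Gb → B → E
= E


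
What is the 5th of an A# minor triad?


Step by step:
Minor triad = root + minor 3rd (3 semitones) + perfect 5th (7 semitones)
A triad on A# stacks thirds, so the chord tones use letter names A-C-E
Root: A#
Minor 3rd above A#: C#
Perfect 5th above A#: E#
The 5th = E#


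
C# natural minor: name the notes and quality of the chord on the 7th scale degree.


Reasoning:
C# natural minor scale: C# D# E F# G# A B
Diatonic triad on degree 7 stacks scale notes 7, 2, 4: B D# F#
B→D# = 4 semitones; B→F# = 7 semitones → major triad
= B D# F# (major)


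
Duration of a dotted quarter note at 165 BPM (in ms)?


Solution.
One quarter-note beat = 60000 / BPM = 60000 / 165 ms
Dotted quarter note = 3/2 × quarter note
Duration = 3/2 × 60000 / 165 = 90000 / 165
= 545.5 ms
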